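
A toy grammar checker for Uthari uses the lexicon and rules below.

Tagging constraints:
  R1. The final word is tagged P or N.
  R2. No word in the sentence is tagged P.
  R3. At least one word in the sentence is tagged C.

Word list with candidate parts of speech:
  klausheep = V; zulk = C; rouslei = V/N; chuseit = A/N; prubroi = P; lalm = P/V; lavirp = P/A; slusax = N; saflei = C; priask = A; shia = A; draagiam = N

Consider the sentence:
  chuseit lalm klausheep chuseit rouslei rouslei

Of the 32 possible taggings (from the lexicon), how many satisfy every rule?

0

Candidates per position — 1:chuseit {A,N}; 2:lalm {P,V}; 3:klausheep {V}; 4:chuseit {A,N}; 5:rouslei {V,N}; 6:rouslei {V,N}.
There are 32 candidate sequences in total.
Rule 3 cannot be satisfied by any choice of tags from the lexicon.
So there is no consistent tagging.
Count = 0.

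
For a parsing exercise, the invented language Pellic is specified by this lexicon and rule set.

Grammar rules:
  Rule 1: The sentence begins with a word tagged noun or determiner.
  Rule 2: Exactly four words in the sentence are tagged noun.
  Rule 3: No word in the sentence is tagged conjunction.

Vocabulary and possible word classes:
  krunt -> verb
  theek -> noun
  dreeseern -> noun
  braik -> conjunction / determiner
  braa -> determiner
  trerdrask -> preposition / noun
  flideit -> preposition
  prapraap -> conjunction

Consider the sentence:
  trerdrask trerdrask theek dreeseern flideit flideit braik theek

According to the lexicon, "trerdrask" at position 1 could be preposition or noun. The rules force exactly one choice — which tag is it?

Candidates per position — 1:trerdrask {preposition,noun}; 2:trerdrask {preposition,noun}; 3:theek {noun}; 4:dreeseern {noun}; 5:flideit {preposition}; 6:flideit {preposition}; 7:braik {conjunction,determiner}; 8:theek {noun}.
Position 1: preposition is ruled out by rule 1; that leaves noun.
Position 2: noun is ruled out by rule 2; that leaves preposition.
Position 7: conjunction is ruled out by rule 3; that leaves determiner.
The unique satisfying tagging is: noun preposition noun noun preposition preposition determiner noun.
Check: rule 1 satisfied; rule 2 satisfied; rule 3 satisfied.

noun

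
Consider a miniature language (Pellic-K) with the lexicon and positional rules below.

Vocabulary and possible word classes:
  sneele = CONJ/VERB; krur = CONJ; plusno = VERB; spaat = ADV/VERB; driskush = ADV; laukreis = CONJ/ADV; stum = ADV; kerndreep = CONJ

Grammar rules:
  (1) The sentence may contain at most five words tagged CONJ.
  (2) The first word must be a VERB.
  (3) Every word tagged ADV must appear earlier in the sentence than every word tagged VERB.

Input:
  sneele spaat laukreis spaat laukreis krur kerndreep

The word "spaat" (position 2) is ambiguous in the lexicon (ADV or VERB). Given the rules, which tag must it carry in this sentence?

VERB

Candidates per position — 1:sneele {CONJ,VERB}; 2:spaat {ADV,VERB}; 3:laukreis {CONJ,ADV}; 4:spaat {ADV,VERB}; 5:laukreis {CONJ,ADV}; 6:krur {CONJ}; 7:kerndreep {CONJ}.
Word 1 cannot be CONJ — rule 2 would then fail for every completion. It is VERB.
Word 2 cannot be ADV — rule 3 would then fail for every completion. It is VERB.
Word 3 cannot be ADV — rule 3 would then fail for every completion. It is CONJ.
Word 4 cannot be ADV — rule 3 would then fail for every completion. It is VERB.
Word 5 cannot be ADV — rule 3 would then fail for every completion. It is CONJ.
The unique satisfying tagging is: VERB VERB CONJ VERB CONJ CONJ CONJ.
Checking: rule 1 holds; rule 2 holds; rule 3 holds.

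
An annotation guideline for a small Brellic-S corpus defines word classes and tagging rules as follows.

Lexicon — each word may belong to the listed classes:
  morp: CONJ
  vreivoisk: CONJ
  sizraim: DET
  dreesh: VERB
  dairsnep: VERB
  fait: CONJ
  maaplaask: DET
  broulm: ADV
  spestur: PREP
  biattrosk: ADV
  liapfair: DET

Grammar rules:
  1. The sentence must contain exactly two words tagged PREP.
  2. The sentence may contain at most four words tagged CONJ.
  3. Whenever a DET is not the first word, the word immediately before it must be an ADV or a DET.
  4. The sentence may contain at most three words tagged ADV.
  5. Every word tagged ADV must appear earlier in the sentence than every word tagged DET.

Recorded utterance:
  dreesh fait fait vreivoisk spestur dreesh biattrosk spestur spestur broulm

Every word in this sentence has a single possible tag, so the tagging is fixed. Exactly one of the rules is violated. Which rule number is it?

1

Fixed tagging: VERB CONJ CONJ CONJ PREP VERB ADV PREP PREP ADV.
Applying the rules: R1 fail, R2 pass, R3 pass, R4 pass, R5 pass.
Only rule 1 fails.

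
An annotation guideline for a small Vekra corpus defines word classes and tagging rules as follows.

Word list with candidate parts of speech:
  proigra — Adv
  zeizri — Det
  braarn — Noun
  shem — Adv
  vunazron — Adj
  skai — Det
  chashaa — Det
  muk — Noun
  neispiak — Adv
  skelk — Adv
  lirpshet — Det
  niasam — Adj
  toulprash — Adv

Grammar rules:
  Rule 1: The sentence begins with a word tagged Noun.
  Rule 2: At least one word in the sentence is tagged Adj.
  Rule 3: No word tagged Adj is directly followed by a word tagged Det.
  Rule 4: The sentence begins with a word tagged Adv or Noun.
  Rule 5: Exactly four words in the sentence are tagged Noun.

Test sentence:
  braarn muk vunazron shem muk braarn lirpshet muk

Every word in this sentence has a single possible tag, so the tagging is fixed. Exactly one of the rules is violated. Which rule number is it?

Fixed tagging: Noun Noun Adj Adv Noun Noun Det Noun.
Checking each rule: R1 ok, R2 ok, R3 ok, R4 ok, R5 fails.
Only rule 5 fails.

5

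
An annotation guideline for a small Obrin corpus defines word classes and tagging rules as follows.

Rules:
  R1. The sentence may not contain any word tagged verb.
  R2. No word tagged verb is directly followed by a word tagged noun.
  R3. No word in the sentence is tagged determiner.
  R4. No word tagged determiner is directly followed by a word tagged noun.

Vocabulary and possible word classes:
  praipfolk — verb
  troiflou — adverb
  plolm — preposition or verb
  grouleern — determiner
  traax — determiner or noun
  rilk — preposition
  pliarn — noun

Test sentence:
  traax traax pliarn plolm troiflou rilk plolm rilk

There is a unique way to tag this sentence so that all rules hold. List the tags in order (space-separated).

noun noun noun preposition adverb preposition preposition preposition

Candidates per position — 1:traax {determiner,noun}; 2:traax {determiner,noun}; 3:pliarn {noun}; 4:plolm {preposition,verb}; 5:troiflou {adverb}; 6:rilk {preposition}; 7:plolm {preposition,verb}; 8:rilk {preposition}.
Position 1: determiner is ruled out by rule 3; that leaves noun.
Position 2: determiner is ruled out by rule 3; that leaves noun.
Position 4: verb is ruled out by rule 1; that leaves preposition.
Position 7: verb is ruled out by rule 1; that leaves preposition.
That leaves exactly one tagging: noun noun noun preposition adverb preposition preposition preposition.
Checking: rule 1 satisfied; rule 2 satisfied; rule 3 satisfied; rule 4 satisfied.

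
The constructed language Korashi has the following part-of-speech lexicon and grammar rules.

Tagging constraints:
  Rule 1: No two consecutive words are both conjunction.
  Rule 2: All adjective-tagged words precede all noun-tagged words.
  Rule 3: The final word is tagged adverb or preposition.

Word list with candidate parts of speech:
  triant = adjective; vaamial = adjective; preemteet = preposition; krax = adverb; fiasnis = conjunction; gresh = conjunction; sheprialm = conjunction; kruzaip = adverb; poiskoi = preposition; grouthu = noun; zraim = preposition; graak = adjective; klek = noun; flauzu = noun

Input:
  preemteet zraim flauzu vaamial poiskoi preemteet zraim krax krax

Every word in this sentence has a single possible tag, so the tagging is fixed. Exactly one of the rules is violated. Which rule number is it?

Fixed tagging: preposition preposition noun adjective preposition preposition preposition adverb adverb.
Checking each rule: R1 ok, R2 fails, R3 ok.
Only rule 2 fails.

2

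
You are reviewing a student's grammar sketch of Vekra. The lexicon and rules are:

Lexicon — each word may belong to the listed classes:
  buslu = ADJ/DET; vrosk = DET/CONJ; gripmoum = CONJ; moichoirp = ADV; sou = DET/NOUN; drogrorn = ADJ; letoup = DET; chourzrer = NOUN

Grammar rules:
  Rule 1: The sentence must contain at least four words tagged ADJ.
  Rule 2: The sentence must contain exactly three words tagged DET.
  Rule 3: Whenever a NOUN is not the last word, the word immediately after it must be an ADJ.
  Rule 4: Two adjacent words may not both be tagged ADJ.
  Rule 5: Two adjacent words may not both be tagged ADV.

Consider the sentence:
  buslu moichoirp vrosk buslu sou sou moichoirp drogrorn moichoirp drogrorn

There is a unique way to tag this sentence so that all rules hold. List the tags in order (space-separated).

Candidates per position — 1:buslu {ADJ,DET}; 2:moichoirp {ADV}; 3:vrosk {DET,CONJ}; 4:buslu {ADJ,DET}; 5:sou {DET,NOUN}; 6:sou {DET,NOUN}; 7:moichoirp {ADV}; 8:drogrorn {ADJ}; 9:moichoirp {ADV}; 10:drogrorn {ADJ}.
Word 1 cannot be DET — rule 1 would then fail for every completion. It is ADJ.
Word 4 cannot be DET — rule 1 would then fail for every completion. It is ADJ.
Word 5 cannot be NOUN — rule 2 would then fail for every completion. It is DET.
Word 6 cannot be NOUN — rule 2 would then fail for every completion. It is DET.
Word 3 cannot be CONJ — rule 2 would then fail for every completion. It is DET.
The only consistent sequence is: ADJ ADV DET ADJ DET DET ADV ADJ ADV ADJ.
Check: rule 1 ok; rule 2 ok; rule 3 ok; rule 4 ok; rule 5 ok.

ADJ ADV DET ADJ DET DET ADV ADJ ADV ADJ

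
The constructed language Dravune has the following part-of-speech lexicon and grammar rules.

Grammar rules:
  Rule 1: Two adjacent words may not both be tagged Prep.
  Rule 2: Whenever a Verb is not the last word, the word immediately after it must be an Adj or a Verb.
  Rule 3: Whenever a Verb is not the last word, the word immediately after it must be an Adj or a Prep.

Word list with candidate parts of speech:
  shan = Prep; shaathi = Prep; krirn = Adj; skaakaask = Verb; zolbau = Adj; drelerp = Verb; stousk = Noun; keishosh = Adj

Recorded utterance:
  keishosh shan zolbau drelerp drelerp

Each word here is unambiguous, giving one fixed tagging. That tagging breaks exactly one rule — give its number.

Fixed tagging: Adj Prep Adj Verb Verb.
Checking each rule: R1 ✓, R2 ✓, R3 ✗.
Only rule 3 fails.

3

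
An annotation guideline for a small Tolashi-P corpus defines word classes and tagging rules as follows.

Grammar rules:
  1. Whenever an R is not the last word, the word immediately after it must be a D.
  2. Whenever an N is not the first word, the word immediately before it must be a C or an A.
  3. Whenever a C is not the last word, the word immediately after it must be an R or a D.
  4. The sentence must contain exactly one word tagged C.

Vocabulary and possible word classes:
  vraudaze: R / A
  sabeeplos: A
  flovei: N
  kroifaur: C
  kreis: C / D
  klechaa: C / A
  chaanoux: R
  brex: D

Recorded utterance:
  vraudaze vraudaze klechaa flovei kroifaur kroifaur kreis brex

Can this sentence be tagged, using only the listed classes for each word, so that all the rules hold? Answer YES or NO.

Candidates per position — 1:vraudaze {R,A}; 2:vraudaze {R,A}; 3:klechaa {C,A}; 4:flovei {N}; 5:kroifaur {C}; 6:kroifaur {C}; 7:kreis {C,D}; 8:brex {D}.
Rule 3 cannot be satisfied by any choice of tags from the lexicon.
So there is no consistent tagging.

NO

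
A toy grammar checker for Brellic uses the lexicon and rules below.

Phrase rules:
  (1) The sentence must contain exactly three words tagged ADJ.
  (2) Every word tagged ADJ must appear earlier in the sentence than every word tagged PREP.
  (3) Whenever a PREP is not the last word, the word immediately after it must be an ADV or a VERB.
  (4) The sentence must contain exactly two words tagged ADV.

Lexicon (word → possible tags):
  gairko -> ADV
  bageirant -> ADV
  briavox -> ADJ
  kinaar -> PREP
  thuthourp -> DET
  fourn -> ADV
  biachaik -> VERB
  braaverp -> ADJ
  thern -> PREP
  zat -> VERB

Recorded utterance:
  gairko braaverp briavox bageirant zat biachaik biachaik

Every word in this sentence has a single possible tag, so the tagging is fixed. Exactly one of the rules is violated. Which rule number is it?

1

Fixed tagging: ADV ADJ ADJ ADV VERB VERB VERB.
Checking each rule: R1 fail, R2 pass, R3 pass, R4 pass.
Only rule 1 fails.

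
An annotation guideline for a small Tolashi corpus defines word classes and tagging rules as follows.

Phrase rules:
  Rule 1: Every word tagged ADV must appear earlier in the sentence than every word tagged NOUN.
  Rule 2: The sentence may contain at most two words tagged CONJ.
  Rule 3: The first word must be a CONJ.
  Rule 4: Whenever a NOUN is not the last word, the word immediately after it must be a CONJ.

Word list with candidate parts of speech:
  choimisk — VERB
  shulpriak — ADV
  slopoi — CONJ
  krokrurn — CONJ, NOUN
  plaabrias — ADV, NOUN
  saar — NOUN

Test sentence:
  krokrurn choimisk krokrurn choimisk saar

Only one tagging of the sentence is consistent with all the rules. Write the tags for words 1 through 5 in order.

CONJ VERB CONJ VERB NOUN

Candidates per position — 1:krokrurn {CONJ,NOUN}; 2:choimisk {VERB}; 3:krokrurn {CONJ,NOUN}; 4:choimisk {VERB}; 5:saar {NOUN}.
If word 1 were NOUN, no tagging could satisfy rule 3; so word 1 is CONJ.
If word 3 were NOUN, no tagging could satisfy rule 4; so word 3 is CONJ.
The only consistent sequence is: CONJ VERB CONJ VERB NOUN.
Verifying each rule — rule 1 ok; rule 2 ok; rule 3 ok; rule 4 ok.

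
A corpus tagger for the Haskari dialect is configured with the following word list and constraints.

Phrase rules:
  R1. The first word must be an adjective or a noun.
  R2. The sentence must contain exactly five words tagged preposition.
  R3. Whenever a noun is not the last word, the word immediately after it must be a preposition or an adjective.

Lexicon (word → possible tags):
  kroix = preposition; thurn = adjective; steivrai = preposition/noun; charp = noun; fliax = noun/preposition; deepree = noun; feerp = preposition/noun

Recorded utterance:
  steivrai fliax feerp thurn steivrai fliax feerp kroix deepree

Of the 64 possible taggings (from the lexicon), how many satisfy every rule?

Candidates per position — 1:steivrai {preposition,noun}; 2:fliax {noun,preposition}; 3:feerp {preposition,noun}; 4:thurn {adjective}; 5:steivrai {preposition,noun}; 6:fliax {noun,preposition}; 7:feerp {preposition,noun}; 8:kroix {preposition}; 9:deepree {noun}.
There are 64 candidate sequences in total.
The sequences that satisfy every rule: noun preposition preposition adjective preposition noun preposition preposition noun; noun preposition preposition adjective preposition preposition noun preposition noun; noun preposition preposition adjective noun preposition preposition preposition noun; noun preposition noun adjective preposition preposition preposition preposition noun.
Count = 4.

4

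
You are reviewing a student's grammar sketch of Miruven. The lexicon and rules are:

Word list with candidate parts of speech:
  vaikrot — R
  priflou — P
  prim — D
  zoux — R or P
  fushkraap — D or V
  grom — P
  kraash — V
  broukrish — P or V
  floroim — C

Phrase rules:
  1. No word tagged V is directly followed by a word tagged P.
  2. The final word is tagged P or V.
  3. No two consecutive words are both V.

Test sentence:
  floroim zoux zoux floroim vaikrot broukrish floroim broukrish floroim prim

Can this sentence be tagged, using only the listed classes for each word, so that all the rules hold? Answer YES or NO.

NO

Candidates per position — 1:floroim {C}; 2:zoux {R,P}; 3:zoux {R,P}; 4:floroim {C}; 5:vaikrot {R}; 6:broukrish {P,V}; 7:floroim {C}; 8:broukrish {P,V}; 9:floroim {C}; 10:prim {D}.
Rule 2 cannot be satisfied by any choice of tags from the lexicon.
So there is no consistent tagging.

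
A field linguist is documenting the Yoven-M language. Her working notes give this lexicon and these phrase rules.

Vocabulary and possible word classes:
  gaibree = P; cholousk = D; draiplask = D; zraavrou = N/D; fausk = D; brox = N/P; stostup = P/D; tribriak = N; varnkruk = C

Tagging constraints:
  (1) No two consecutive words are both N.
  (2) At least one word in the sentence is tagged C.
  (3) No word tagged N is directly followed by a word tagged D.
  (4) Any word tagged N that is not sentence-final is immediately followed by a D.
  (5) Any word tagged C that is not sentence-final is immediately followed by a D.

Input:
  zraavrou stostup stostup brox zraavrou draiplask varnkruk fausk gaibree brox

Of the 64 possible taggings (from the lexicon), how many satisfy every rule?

8

Candidates per position — 1:zraavrou {N,D}; 2:stostup {P,D}; 3:stostup {P,D}; 4:brox {N,P}; 5:zraavrou {N,D}; 6:draiplask {D}; 7:varnkruk {C}; 8:fausk {D}; 9:gaibree {P}; 10:brox {N,P}.
There are 64 candidate sequences in total.
Checking each against the rules leaves 8 sequences.
Count = 8.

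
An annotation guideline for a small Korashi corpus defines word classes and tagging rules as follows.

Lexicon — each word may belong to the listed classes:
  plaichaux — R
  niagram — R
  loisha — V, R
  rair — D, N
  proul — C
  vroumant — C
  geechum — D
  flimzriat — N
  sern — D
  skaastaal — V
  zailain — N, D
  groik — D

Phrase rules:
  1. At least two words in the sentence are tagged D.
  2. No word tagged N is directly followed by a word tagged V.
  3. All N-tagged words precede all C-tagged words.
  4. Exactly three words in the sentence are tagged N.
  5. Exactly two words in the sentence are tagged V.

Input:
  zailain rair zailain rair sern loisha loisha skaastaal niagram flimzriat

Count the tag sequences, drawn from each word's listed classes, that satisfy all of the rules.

12

Candidates per position — 1:zailain {N,D}; 2:rair {D,N}; 3:zailain {N,D}; 4:rair {D,N}; 5:sern {D}; 6:loisha {V,R}; 7:loisha {V,R}; 8:skaastaal {V}; 9:niagram {R}; 10:flimzriat {N}.
There are 64 candidate sequences in total.
Checking each against the rules leaves 12 sequences.
Count = 12.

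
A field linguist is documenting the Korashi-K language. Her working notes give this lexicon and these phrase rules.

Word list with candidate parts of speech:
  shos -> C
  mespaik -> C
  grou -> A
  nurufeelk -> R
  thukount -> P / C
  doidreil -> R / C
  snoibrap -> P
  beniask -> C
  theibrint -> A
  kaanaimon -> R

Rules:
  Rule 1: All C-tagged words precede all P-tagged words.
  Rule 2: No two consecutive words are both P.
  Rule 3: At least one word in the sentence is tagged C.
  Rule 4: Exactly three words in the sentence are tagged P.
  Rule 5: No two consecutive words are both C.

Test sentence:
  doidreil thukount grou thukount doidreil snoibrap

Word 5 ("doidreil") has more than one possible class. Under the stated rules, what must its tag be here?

R

Candidates per position — 1:doidreil {R,C}; 2:thukount {P,C}; 3:grou {A}; 4:thukount {P,C}; 5:doidreil {R,C}; 6:snoibrap {P}.
Position 2: tagging it C would leave rule 4 unsatisfiable, so it must be P.
Position 4: tagging it C would leave rule 1 unsatisfiable, so it must be P.
Position 5: tagging it C would leave rule 1 unsatisfiable, so it must be R.
Position 1: tagging it R would leave rule 3 unsatisfiable, so it must be C.
So the tagging must be: C P A P R P.
Verifying each rule — rule 1 ✓; rule 2 ✓; rule 3 ✓; rule 4 ✓; rule 5 ✓.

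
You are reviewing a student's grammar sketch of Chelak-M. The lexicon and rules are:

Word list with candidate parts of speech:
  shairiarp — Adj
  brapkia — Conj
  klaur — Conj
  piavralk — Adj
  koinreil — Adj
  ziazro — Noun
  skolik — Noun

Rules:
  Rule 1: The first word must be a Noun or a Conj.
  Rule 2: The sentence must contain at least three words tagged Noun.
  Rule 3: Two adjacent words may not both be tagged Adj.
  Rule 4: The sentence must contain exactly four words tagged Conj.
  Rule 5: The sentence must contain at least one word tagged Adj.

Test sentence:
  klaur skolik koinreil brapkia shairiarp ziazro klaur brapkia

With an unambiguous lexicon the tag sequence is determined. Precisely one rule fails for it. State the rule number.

Fixed tagging: Conj Noun Adj Conj Adj Noun Conj Conj.
Checking each rule: R1 holds, R2 violated, R3 holds, R4 holds, R5 holds.
Only rule 2 fails.

2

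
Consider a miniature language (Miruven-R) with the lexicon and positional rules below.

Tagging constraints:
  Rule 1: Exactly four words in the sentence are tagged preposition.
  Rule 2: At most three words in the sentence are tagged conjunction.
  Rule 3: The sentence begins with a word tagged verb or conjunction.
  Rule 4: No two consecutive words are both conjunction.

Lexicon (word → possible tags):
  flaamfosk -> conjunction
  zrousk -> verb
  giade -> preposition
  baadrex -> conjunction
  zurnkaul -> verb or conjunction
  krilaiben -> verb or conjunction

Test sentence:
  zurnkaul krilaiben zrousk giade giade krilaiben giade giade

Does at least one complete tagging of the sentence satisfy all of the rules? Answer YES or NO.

Candidates per position — 1:zurnkaul {verb,conjunction}; 2:krilaiben {verb,conjunction}; 3:zrousk {verb}; 4:giade {preposition}; 5:giade {preposition}; 6:krilaiben {verb,conjunction}; 7:giade {preposition}; 8:giade {preposition}.
One satisfying assignment: conjunction verb verb preposition preposition verb preposition preposition.
Verifying each rule — rule 1 ✓; rule 2 ✓; rule 3 ✓; rule 4 ✓.

YES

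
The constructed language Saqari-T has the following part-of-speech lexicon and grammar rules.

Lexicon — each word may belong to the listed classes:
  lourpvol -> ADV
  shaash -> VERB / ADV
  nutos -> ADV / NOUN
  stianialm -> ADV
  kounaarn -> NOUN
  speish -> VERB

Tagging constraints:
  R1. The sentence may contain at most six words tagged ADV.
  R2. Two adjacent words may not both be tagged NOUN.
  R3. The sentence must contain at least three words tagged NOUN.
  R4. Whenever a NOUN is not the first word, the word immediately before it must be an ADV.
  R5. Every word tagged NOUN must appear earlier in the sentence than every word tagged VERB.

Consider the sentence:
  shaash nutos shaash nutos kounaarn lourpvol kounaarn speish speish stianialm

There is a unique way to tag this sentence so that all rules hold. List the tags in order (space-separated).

Candidates per position — 1:shaash {VERB,ADV}; 2:nutos {ADV,NOUN}; 3:shaash {VERB,ADV}; 4:nutos {ADV,NOUN}; 5:kounaarn {NOUN}; 6:lourpvol {ADV}; 7:kounaarn {NOUN}; 8:speish {VERB}; 9:speish {VERB}; 10:stianialm {ADV}.
At position 1, choosing VERB makes rule 5 impossible to satisfy; hence ADV.
At position 3, choosing VERB makes rule 5 impossible to satisfy; hence ADV.
At position 4, choosing NOUN makes rule 2 impossible to satisfy; hence ADV.
At position 2, choosing ADV makes rule 3 impossible to satisfy; hence NOUN.
That leaves exactly one tagging: ADV NOUN ADV ADV NOUN ADV NOUN VERB VERB ADV.
Rule-by-rule: rule 1 ok; rule 2 ok; rule 3 ok; rule 4 ok; rule 5 ok.

ADV NOUN ADV ADV NOUN ADV NOUN VERB VERB ADV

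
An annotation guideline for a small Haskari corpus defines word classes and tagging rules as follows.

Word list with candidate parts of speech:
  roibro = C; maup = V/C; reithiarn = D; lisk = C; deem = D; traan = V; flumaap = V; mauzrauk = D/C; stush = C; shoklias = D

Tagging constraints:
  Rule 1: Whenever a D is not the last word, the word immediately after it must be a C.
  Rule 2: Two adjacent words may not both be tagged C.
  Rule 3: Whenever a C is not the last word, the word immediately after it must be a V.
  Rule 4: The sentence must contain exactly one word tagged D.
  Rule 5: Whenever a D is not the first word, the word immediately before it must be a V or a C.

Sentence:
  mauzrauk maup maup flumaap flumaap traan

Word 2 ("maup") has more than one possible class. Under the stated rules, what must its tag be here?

Candidates per position — 1:mauzrauk {D,C}; 2:maup {V,C}; 3:maup {V,C}; 4:flumaap {V}; 5:flumaap {V}; 6:traan {V}.
If word 1 were C, no tagging could satisfy rule 4; so word 1 is D.
If word 2 were V, no tagging could satisfy rule 1; so word 2 is C.
If word 3 were C, no tagging could satisfy rule 2; so word 3 is V.
That leaves exactly one tagging: D C V V V V.
Checking: rule 1 satisfied; rule 2 satisfied; rule 3 satisfied; rule 4 satisfied; rule 5 satisfied.

C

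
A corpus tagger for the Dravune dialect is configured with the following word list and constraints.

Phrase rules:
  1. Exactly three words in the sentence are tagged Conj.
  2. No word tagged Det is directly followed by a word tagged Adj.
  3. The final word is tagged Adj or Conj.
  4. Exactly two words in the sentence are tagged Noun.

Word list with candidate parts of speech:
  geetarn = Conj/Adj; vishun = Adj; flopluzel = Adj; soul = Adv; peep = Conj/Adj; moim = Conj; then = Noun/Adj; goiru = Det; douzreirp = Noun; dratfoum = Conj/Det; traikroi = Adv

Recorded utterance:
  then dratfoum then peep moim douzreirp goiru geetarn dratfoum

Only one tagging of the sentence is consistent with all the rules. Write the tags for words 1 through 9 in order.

Candidates per position — 1:then {Noun,Adj}; 2:dratfoum {Conj,Det}; 3:then {Noun,Adj}; 4:peep {Conj,Adj}; 5:moim {Conj}; 6:douzreirp {Noun}; 7:goiru {Det}; 8:geetarn {Conj,Adj}; 9:dratfoum {Conj,Det}.
If word 8 were Adj, no tagging could satisfy rule 2; so word 8 is Conj.
If word 9 were Det, no tagging could satisfy rule 3; so word 9 is Conj.
If word 2 were Conj, no tagging could satisfy rule 1; so word 2 is Det.
If word 3 were Adj, no tagging could satisfy rule 2; so word 3 is Noun.
If word 4 were Conj, no tagging could satisfy rule 1; so word 4 is Adj.
If word 1 were Noun, no tagging could satisfy rule 4; so word 1 is Adj.
That leaves exactly one tagging: Adj Det Noun Adj Conj Noun Det Conj Conj.
Rule-by-rule: rule 1 satisfied; rule 2 satisfied; rule 3 satisfied; rule 4 satisfied.

Adj Det Noun Adj Conj Noun Det Conj Conj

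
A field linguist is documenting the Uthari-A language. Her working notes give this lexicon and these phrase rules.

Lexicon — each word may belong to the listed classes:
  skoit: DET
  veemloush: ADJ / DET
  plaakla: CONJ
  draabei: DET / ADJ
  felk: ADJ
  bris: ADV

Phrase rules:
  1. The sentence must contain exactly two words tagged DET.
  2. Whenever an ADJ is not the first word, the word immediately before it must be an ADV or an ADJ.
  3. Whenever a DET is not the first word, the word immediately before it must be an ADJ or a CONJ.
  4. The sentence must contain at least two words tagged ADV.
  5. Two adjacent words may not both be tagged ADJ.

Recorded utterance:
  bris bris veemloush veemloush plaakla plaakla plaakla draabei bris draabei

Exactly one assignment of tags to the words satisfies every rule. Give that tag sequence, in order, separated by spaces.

Candidates per position — 1:bris {ADV}; 2:bris {ADV}; 3:veemloush {ADJ,DET}; 4:veemloush {ADJ,DET}; 5:plaakla {CONJ}; 6:plaakla {CONJ}; 7:plaakla {CONJ}; 8:draabei {DET,ADJ}; 9:bris {ADV}; 10:draabei {DET,ADJ}.
If word 3 were DET, no tagging could satisfy rule 3; so word 3 is ADJ.
If word 4 were ADJ, no tagging could satisfy rule 5; so word 4 is DET.
If word 8 were ADJ, no tagging could satisfy rule 2; so word 8 is DET.
If word 10 were DET, no tagging could satisfy rule 1; so word 10 is ADJ.
The only consistent sequence is: ADV ADV ADJ DET CONJ CONJ CONJ DET ADV ADJ.
Check: rule 1 satisfied; rule 2 satisfied; rule 3 satisfied; rule 4 satisfied; rule 5 satisfied.

ADV ADV ADJ DET CONJ CONJ CONJ DET ADV ADJ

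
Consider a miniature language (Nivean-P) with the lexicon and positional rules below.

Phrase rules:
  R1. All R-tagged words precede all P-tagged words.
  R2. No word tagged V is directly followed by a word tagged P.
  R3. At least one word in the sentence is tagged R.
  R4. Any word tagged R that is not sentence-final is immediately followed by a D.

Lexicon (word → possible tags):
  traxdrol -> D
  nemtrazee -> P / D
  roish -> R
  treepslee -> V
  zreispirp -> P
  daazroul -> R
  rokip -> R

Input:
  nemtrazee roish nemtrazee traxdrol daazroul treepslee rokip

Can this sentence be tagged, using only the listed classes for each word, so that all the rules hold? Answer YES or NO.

NO

Candidates per position — 1:nemtrazee {P,D}; 2:roish {R}; 3:nemtrazee {P,D}; 4:traxdrol {D}; 5:daazroul {R}; 6:treepslee {V}; 7:rokip {R}.
Rule 4 cannot be satisfied by any choice of tags from the lexicon.
So there is no consistent tagging.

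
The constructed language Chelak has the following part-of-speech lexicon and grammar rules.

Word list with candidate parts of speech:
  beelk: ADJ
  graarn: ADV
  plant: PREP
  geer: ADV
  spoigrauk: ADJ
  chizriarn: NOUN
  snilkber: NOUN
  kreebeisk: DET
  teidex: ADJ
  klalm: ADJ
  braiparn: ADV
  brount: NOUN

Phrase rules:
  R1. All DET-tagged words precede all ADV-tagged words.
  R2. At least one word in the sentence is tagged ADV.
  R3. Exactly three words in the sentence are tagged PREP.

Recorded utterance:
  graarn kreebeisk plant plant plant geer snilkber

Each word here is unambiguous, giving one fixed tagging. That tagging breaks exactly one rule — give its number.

Fixed tagging: ADV DET PREP PREP PREP ADV NOUN.
Rule check: R1 ✗, R2 ✓, R3 ✓.
Only rule 1 fails.

1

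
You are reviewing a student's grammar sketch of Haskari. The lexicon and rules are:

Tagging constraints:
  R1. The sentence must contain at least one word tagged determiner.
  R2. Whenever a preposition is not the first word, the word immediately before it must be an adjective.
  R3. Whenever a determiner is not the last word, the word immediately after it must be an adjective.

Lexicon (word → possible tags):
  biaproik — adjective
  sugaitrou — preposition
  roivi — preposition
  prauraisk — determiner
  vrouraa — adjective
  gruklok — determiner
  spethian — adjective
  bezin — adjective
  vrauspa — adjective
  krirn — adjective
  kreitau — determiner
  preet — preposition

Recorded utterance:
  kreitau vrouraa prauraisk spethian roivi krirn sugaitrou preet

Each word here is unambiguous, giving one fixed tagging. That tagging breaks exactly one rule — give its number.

Fixed tagging: determiner adjective determiner adjective preposition adjective preposition preposition.
Applying the rules: R1 pass, R2 fail, R3 pass.
Only rule 2 fails.

2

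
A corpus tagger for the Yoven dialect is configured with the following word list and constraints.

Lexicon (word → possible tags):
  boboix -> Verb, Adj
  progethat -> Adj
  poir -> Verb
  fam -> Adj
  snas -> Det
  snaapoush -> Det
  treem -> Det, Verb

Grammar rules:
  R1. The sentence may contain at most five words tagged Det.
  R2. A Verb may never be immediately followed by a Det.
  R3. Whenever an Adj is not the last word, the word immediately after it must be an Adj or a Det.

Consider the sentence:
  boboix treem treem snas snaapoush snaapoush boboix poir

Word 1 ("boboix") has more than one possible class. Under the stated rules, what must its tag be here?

Candidates per position — 1:boboix {Verb,Adj}; 2:treem {Det,Verb}; 3:treem {Det,Verb}; 4:snas {Det}; 5:snaapoush {Det}; 6:snaapoush {Det}; 7:boboix {Verb,Adj}; 8:poir {Verb}.
Position 1: tagging it Verb would leave rule 2 unsatisfiable, so it must be Adj.
Position 2: tagging it Verb would leave rule 2 unsatisfiable, so it must be Det.
Position 3: tagging it Verb would leave rule 2 unsatisfiable, so it must be Det.
Position 7: tagging it Adj would leave rule 3 unsatisfiable, so it must be Verb.
The only consistent sequence is: Adj Det Det Det Det Det Verb Verb.
Checking: rule 1 ok; rule 2 ok; rule 3 ok.

Adj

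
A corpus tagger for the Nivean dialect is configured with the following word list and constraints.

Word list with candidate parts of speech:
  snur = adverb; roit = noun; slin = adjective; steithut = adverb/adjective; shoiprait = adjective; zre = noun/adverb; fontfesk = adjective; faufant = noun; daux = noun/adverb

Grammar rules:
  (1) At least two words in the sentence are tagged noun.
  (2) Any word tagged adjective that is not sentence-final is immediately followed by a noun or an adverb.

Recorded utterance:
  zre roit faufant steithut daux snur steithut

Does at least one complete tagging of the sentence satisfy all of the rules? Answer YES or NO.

YES

Candidates per position — 1:zre {noun,adverb}; 2:roit {noun}; 3:faufant {noun}; 4:steithut {adverb,adjective}; 5:daux {noun,adverb}; 6:snur {adverb}; 7:steithut {adverb,adjective}.
One satisfying assignment: noun noun noun adverb noun adverb adjective.
Check: rule 1 ✓; rule 2 ✓.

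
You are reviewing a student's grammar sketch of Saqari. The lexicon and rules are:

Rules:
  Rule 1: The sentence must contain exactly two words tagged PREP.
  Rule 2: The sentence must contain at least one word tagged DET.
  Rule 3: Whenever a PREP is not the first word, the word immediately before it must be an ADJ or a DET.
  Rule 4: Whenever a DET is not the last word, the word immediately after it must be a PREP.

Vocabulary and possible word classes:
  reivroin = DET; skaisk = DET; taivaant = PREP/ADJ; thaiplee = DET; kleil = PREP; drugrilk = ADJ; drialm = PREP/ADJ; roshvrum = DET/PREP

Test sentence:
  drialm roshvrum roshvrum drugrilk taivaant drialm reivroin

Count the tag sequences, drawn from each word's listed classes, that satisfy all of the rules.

3

Candidates per position — 1:drialm {PREP,ADJ}; 2:roshvrum {DET,PREP}; 3:roshvrum {DET,PREP}; 4:drugrilk {ADJ}; 5:taivaant {PREP,ADJ}; 6:drialm {PREP,ADJ}; 7:reivroin {DET}.
There are 32 candidate sequences in total.
The sequences that satisfy every rule: PREP DET PREP ADJ ADJ ADJ DET; ADJ DET PREP ADJ PREP ADJ DET; ADJ DET PREP ADJ ADJ PREP DET.
Count = 3.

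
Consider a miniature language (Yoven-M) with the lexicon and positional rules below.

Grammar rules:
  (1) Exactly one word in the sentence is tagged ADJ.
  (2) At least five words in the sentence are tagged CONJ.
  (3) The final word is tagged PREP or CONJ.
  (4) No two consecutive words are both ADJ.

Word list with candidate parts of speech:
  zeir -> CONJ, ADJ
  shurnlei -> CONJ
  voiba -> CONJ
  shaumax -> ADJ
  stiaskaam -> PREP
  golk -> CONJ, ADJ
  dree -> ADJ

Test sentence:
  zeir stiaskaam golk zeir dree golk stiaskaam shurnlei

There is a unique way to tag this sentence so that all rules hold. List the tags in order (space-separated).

CONJ PREP CONJ CONJ ADJ CONJ PREP CONJ

Candidates per position — 1:zeir {CONJ,ADJ}; 2:stiaskaam {PREP}; 3:golk {CONJ,ADJ}; 4:zeir {CONJ,ADJ}; 5:dree {ADJ}; 6:golk {CONJ,ADJ}; 7:stiaskaam {PREP}; 8:shurnlei {CONJ}.
Word 1 cannot be ADJ — rule 1 would then fail for every completion. It is CONJ.
Word 3 cannot be ADJ — rule 1 would then fail for every completion. It is CONJ.
Word 4 cannot be ADJ — rule 1 would then fail for every completion. It is CONJ.
Word 6 cannot be ADJ — rule 1 would then fail for every completion. It is CONJ.
The only consistent sequence is: CONJ PREP CONJ CONJ ADJ CONJ PREP CONJ.
Verifying each rule — rule 1 holds; rule 2 holds; rule 3 holds; rule 4 holds.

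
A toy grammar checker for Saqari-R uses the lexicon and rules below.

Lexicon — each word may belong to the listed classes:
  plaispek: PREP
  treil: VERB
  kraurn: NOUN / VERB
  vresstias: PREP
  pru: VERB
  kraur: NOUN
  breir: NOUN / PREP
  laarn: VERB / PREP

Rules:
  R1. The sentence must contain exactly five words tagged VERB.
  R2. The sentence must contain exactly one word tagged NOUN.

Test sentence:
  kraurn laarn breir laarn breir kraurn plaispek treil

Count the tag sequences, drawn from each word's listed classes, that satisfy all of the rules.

2

Candidates per position — 1:kraurn {NOUN,VERB}; 2:laarn {VERB,PREP}; 3:breir {NOUN,PREP}; 4:laarn {VERB,PREP}; 5:breir {NOUN,PREP}; 6:kraurn {NOUN,VERB}; 7:plaispek {PREP}; 8:treil {VERB}.
There are 64 candidate sequences in total.
The sequences that satisfy every rule: VERB VERB NOUN VERB PREP VERB PREP VERB; VERB VERB PREP VERB NOUN VERB PREP VERB.
Count = 2.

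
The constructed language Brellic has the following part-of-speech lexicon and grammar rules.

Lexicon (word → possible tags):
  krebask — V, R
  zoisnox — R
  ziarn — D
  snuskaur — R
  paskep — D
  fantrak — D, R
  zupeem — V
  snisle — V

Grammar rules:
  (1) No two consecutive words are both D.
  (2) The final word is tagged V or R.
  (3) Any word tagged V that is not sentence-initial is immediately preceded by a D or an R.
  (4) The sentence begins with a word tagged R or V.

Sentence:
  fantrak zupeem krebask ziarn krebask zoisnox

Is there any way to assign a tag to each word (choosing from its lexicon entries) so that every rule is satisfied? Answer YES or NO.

Candidates per position — 1:fantrak {D,R}; 2:zupeem {V}; 3:krebask {V,R}; 4:ziarn {D}; 5:krebask {V,R}; 6:zoisnox {R}.
One satisfying assignment: R V R D V R.
Checking: rule 1 ok; rule 2 ok; rule 3 ok; rule 4 ok.

YES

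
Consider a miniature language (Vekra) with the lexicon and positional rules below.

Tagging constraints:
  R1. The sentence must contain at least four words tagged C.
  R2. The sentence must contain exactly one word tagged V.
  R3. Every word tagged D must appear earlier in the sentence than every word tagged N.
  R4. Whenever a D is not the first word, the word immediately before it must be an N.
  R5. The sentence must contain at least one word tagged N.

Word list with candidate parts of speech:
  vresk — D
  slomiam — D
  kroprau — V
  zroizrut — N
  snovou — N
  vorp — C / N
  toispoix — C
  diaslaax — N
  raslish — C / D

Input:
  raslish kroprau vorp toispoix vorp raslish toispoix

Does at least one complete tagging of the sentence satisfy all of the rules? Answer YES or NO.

YES

Candidates per position — 1:raslish {C,D}; 2:kroprau {V}; 3:vorp {C,N}; 4:toispoix {C}; 5:vorp {C,N}; 6:raslish {C,D}; 7:toispoix {C}.
One satisfying assignment: D V C C N C C.
Check: rule 1 ok; rule 2 ok; rule 3 ok; rule 4 ok; rule 5 ok.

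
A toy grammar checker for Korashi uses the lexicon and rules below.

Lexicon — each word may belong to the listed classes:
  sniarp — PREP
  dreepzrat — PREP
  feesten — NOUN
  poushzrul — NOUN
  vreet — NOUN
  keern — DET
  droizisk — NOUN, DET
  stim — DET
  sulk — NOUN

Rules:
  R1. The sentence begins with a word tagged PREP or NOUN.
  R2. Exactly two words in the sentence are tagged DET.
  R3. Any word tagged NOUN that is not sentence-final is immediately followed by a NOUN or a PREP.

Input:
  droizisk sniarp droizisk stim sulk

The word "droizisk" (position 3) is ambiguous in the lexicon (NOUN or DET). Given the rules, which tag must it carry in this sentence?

DET

Candidates per position — 1:droizisk {NOUN,DET}; 2:sniarp {PREP}; 3:droizisk {NOUN,DET}; 4:stim {DET}; 5:sulk {NOUN}.
Word 1 cannot be DET — rule 1 would then fail for every completion. It is NOUN.
Word 3 cannot be NOUN — rule 2 would then fail for every completion. It is DET.
So the tagging must be: NOUN PREP DET DET NOUN.
Checking: rule 1 holds; rule 2 holds; rule 3 holds.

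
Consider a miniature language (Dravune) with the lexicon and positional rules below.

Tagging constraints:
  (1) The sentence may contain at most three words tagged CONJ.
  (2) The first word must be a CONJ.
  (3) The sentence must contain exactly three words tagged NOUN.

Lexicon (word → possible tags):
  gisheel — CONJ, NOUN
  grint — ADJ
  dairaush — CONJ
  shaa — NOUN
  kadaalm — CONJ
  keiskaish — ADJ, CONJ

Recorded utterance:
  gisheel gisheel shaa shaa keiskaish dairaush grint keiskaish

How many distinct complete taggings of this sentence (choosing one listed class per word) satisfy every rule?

3

Candidates per position — 1:gisheel {CONJ,NOUN}; 2:gisheel {CONJ,NOUN}; 3:shaa {NOUN}; 4:shaa {NOUN}; 5:keiskaish {ADJ,CONJ}; 6:dairaush {CONJ}; 7:grint {ADJ}; 8:keiskaish {ADJ,CONJ}.
There are 16 candidate sequences in total.
The sequences that satisfy every rule: CONJ NOUN NOUN NOUN ADJ CONJ ADJ ADJ; CONJ NOUN NOUN NOUN ADJ CONJ ADJ CONJ; CONJ NOUN NOUN NOUN CONJ CONJ ADJ ADJ.
Count = 3.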